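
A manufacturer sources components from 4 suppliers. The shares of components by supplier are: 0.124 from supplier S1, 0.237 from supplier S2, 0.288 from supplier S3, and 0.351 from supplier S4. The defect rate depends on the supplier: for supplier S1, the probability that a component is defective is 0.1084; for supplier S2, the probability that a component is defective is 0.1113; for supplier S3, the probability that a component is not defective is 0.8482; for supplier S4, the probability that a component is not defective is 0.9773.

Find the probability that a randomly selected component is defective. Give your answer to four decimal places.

0.0915

P(D|S3) = 1 − 0.8482 = 0.1518.
P(D|S4) = 1 − 0.9773 = 0.0227.
P(D) = P(D|S1)·P(S1) + P(D|S2)·P(S2) + P(D|S3)·P(S3) + P(D|S4)·P(S4)
      = 0.1084·0.124 + 0.1113·0.237 + 0.1518·0.288 + 0.0227·0.351
      = 0.0134416 + 0.0263781 + 0.0437184 + 0.0079677 = 0.0915058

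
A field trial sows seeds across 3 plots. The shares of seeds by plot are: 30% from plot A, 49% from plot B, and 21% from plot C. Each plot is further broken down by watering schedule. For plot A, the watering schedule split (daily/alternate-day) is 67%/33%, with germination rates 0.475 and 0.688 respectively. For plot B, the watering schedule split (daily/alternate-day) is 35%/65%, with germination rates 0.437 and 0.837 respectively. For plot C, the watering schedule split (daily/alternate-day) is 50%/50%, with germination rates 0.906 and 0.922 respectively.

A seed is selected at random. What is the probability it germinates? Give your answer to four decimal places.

0.6971

P(G|A) = 0.67·0.475 + 0.33·0.688 = 0.31825 + 0.22704 = 0.54529
P(G|B) = 0.35·0.437 + 0.65·0.837 = 0.15295 + 0.54405 = 0.697
P(G|C) = 0.5·0.906 + 0.5·0.922 = 0.453 + 0.461 = 0.914
By total probability over the outer partition,
P(G) = 0.3·0.54529 + 0.49·0.697 + 0.21·0.914
      = 0.163587 + 0.34153 + 0.19194 = 0.697057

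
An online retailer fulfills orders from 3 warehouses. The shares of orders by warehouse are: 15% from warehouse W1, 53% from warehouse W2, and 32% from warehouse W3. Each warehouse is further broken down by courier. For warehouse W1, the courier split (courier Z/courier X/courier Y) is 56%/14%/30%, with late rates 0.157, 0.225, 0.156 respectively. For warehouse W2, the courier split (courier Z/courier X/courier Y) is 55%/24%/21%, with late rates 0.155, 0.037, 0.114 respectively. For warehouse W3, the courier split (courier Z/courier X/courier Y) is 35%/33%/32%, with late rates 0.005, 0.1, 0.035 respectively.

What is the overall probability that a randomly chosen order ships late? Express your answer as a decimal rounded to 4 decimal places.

0.1022

P(L|W1) = 0.56·0.157 + 0.14·0.225 + 0.3·0.156 = 0.08792 + 0.0315 + 0.0468 = 0.16622
P(L|W2) = 0.55·0.155 + 0.24·0.037 + 0.21·0.114 = 0.08525 + 0.00888 + 0.02394 = 0.11807
P(L|W3) = 0.35·0.005 + 0.33·0.1 + 0.32·0.035 = 0.00175 + 0.033 + 0.0112 = 0.04595
By total probability over the outer partition,
P(L) = 0.15·0.16622 + 0.53·0.11807 + 0.32·0.04595
      = 0.024933 + 0.0625771 + 0.014704 = 0.1022141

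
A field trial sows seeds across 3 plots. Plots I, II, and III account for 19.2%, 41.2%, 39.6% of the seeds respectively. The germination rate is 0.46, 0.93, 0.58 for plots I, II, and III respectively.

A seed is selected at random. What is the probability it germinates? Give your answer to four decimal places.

P(G) = P(G|I)·P(I) + P(G|II)·P(II) + P(G|III)·P(III)
      = 0.46·0.192 + 0.93·0.412 + 0.58·0.396
      = 0.08832 + 0.38316 + 0.22968 = 0.70116

P(G) ≈ 0.7012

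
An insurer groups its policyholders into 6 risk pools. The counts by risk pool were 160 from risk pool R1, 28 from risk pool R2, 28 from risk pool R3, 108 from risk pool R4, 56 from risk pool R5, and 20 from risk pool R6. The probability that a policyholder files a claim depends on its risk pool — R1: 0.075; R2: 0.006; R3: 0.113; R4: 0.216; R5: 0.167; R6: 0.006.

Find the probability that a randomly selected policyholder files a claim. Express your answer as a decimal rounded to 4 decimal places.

0.1203

Total: 160 + 28 + 28 + 108 + 56 + 20 = 400.
P(R1) = 160/400 = 0.4. P(R2) = 28/400 = 0.07. P(R3) = 28/400 = 0.07. P(R4) = 108/400 = 0.27. P(R5) = 56/400 = 0.14. P(R6) = 20/400 = 0.05.
P(C) = P(C|R1)·P(R1) + P(C|R2)·P(R2) + P(C|R3)·P(R3) + P(C|R4)·P(R4) + P(C|R5)·P(R5) + P(C|R6)·P(R6)
      = 0.075·0.4 + 0.006·0.07 + 0.113·0.07 + 0.216·0.27 + 0.167·0.14 + 0.006·0.05
      = 0.03 + 0.00042 + 0.00791 + 0.05832 + 0.02338 + 0.0003 = 0.12033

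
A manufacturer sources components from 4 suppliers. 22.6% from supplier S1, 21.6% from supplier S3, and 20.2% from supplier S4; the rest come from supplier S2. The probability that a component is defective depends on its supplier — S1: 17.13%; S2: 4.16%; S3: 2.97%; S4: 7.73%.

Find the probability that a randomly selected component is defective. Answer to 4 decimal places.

P(S2) = 1 − (0.226 + 0.216 + 0.202) = 0.356.
By the law of total probability,
P(D) = P(D|S1)·P(S1) + P(D|S2)·P(S2) + P(D|S3)·P(S3) + P(D|S4)·P(S4)
      = 0.1713·0.226 + 0.0416·0.356 + 0.0297·0.216 + 0.0773·0.202
      = 0.0387138 + 0.0148096 + 0.0064152 + 0.0156146 = 0.0755532

0.0756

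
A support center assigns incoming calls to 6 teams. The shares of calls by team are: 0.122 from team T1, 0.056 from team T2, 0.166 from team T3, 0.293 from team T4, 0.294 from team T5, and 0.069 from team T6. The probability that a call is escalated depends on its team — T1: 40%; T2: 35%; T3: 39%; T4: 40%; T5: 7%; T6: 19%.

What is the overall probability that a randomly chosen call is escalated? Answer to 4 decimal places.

P(E) = P(E|T1)·P(T1) + P(E|T2)·P(T2) + P(E|T3)·P(T3) + P(E|T4)·P(T4) + P(E|T5)·P(T5) + P(E|T6)·P(T6)
      = 0.4·0.122 + 0.35·0.056 + 0.39·0.166 + 0.4·0.293 + 0.07·0.294 + 0.19·0.069
      = 0.0488 + 0.0196 + 0.06474 + 0.1172 + 0.02058 + 0.01311 = 0.28403

0.2840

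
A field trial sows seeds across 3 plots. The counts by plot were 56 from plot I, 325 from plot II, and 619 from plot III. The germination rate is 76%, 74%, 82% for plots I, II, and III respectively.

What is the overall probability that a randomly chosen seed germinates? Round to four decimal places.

0.7906

Total: 56 + 325 + 619 = 1000.
P(I) = 56/1000 = 0.056. P(II) = 325/1000 = 0.325. P(III) = 619/1000 = 0.619.
P(G) = P(G|I)·P(I) + P(G|II)·P(II) + P(G|III)·P(III)
      = 0.76·0.056 + 0.74·0.325 + 0.82·0.619
      = 0.04256 + 0.2405 + 0.50758 = 0.79064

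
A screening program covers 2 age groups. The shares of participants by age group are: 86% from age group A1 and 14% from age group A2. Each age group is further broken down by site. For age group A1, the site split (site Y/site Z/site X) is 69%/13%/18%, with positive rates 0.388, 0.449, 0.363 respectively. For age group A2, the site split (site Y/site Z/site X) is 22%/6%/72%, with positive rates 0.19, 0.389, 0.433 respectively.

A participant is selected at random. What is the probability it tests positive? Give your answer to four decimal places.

0.3894

P(T|A1) = 0.69·0.388 + 0.13·0.449 + 0.18·0.363 = 0.26772 + 0.05837 + 0.06534 = 0.39143
P(T|A2) = 0.22·0.19 + 0.06·0.389 + 0.72·0.433 = 0.0418 + 0.02334 + 0.31176 = 0.3769
Then overall,
P(T) = 0.86·0.39143 + 0.14·0.3769
      = 0.3366298 + 0.052766 = 0.3893958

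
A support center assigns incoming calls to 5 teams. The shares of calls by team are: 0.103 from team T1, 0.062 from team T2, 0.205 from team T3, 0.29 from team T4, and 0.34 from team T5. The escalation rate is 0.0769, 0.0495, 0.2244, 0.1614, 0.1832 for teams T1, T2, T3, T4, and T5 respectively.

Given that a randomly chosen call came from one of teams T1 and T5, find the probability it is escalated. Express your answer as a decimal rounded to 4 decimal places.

Let S = {T1, T5}.
P(S) = 0.103 + 0.34 = 0.443.
P(E ∩ S) = 0.0769·0.103 + 0.1832·0.34 = 0.0079207 + 0.062288 = 0.0702087.
P(E | S) = 0.0702087 / 0.443 = 0.158485…

0.1585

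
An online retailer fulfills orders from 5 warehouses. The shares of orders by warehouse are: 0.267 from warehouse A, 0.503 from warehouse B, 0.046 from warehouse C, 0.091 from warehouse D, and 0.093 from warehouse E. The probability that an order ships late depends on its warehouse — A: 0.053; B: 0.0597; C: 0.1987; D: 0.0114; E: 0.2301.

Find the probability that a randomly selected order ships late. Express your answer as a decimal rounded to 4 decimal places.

P(L) = P(L|A)·P(A) + P(L|B)·P(B) + P(L|C)·P(C) + P(L|D)·P(D) + P(L|E)·P(E)
      = 0.053·0.267 + 0.0597·0.503 + 0.1987·0.046 + 0.0114·0.091 + 0.2301·0.093
      = 0.014151 + 0.0300291 + 0.0091402 + 0.0010374 + 0.0213993 = 0.075757

P(L) ≈ 0.0758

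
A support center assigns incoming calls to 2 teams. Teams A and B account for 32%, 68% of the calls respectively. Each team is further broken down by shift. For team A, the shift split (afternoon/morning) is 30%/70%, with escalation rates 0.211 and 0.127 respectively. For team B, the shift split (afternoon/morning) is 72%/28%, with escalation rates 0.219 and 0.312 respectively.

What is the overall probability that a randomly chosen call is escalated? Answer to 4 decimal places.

P(E) ≈ 0.2153

P(E|A) = 0.3·0.211 + 0.7·0.127 = 0.0633 + 0.0889 = 0.1522
P(E|B) = 0.72·0.219 + 0.28·0.312 = 0.15768 + 0.08736 = 0.24504
By total probability over the outer partition,
P(E) = 0.32·0.1522 + 0.68·0.24504
      = 0.048704 + 0.1666272 = 0.2153312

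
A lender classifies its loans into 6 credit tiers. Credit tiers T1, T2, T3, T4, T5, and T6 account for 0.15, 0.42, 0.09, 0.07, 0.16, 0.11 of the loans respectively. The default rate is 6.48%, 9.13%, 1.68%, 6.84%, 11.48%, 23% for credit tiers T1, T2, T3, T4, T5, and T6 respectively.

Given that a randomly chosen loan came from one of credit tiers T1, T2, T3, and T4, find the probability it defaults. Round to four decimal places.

Let S = {T1, T2, T3, T4}.
P(S) = 0.15 + 0.42 + 0.09 + 0.07 = 0.73.
P(D ∩ S) = 0.0648·0.15 + 0.0913·0.42 + 0.0168·0.09 + 0.0684·0.07 = 0.00972 + 0.038346 + 0.001512 + 0.004788 = 0.054366.
P(D | S) = 0.054366 / 0.73 = 0.074474…

0.0745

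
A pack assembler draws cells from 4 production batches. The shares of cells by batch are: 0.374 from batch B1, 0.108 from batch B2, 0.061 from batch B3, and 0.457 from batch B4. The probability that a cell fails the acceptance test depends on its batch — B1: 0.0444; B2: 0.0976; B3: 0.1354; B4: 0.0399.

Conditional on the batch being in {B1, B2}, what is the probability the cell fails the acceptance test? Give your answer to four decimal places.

0.0563

Let S = {B1, B2}.
P(S) = 0.374 + 0.108 = 0.482.
P(F ∩ S) = 0.0444·0.374 + 0.0976·0.108 = 0.0166056 + 0.0105408 = 0.0271464.
P(F | S) = 0.0271464 / 0.482 = 0.056320…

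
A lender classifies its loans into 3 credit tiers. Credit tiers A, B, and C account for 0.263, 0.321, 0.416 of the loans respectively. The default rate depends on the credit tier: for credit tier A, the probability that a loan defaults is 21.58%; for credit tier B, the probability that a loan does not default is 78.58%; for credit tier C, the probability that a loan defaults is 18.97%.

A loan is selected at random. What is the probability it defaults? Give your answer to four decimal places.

P(D) ≈ 0.2044

P(D|B) = 1 − 0.7858 = 0.2142.
Using total probability over the partition,
P(D) = P(D|A)·P(A) + P(D|B)·P(B) + P(D|C)·P(C)
      = 0.2158·0.263 + 0.2142·0.321 + 0.1897·0.416
      = 0.0567554 + 0.0687582 + 0.0789152 = 0.2044288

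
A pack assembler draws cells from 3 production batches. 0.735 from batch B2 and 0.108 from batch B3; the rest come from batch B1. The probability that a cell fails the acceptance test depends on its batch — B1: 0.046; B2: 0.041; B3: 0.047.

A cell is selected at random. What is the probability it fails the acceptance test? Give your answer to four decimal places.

0.0424

P(B1) = 1 − (0.735 + 0.108) = 0.157.
Using total probability over the partition,
P(F) = P(F|B1)·P(B1) + P(F|B2)·P(B2) + P(F|B3)·P(B3)
      = 0.046·0.157 + 0.041·0.735 + 0.047·0.108
      = 0.007222 + 0.030135 + 0.005076 = 0.042433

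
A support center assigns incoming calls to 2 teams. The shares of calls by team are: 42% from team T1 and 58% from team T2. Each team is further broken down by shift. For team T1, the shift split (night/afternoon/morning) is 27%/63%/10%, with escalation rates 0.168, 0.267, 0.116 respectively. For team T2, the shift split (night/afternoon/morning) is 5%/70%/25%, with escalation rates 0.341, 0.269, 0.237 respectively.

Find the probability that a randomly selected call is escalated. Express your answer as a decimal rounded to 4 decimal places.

P(E|T1) = 0.27·0.168 + 0.63·0.267 + 0.1·0.116 = 0.04536 + 0.16821 + 0.0116 = 0.22517
P(E|T2) = 0.05·0.341 + 0.7·0.269 + 0.25·0.237 = 0.01705 + 0.1883 + 0.05925 = 0.2646
Then overall,
P(E) = 0.42·0.22517 + 0.58·0.2646
      = 0.0945714 + 0.153468 = 0.2480394

0.2480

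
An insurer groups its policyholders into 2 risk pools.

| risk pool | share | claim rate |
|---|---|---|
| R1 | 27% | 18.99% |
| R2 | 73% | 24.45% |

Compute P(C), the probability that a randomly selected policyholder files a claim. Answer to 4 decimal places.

0.2298

By the law of total probability,
P(C) = P(C|R1)·P(R1) + P(C|R2)·P(R2)
      = 0.1899·0.27 + 0.2445·0.73
      = 0.051273 + 0.178485 = 0.229758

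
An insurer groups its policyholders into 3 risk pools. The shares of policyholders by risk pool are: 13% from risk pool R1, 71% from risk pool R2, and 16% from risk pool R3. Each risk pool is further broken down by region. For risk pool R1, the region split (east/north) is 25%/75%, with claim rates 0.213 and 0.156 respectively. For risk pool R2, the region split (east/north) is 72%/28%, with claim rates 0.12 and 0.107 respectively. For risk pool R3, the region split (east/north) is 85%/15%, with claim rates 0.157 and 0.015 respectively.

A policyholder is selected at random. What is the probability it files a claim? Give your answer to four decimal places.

P(C|R1) = 0.25·0.213 + 0.75·0.156 = 0.05325 + 0.117 = 0.17025
P(C|R2) = 0.72·0.12 + 0.28·0.107 = 0.0864 + 0.02996 = 0.11636
P(C|R3) = 0.85·0.157 + 0.15·0.015 = 0.13345 + 0.00225 = 0.1357
Then overall,
P(C) = 0.13·0.17025 + 0.71·0.11636 + 0.16·0.1357
      = 0.0221325 + 0.0826156 + 0.021712 = 0.1264601

P(C) ≈ 0.1265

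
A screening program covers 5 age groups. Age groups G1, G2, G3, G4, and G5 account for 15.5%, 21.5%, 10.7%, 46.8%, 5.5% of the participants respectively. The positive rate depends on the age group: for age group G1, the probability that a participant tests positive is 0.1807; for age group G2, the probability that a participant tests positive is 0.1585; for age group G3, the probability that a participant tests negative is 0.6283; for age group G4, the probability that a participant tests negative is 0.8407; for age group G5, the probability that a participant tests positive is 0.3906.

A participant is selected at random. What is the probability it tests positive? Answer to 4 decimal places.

0.1979

P(T|G3) = 1 − 0.6283 = 0.3717.
P(T|G4) = 1 − 0.8407 = 0.1593.
By the law of total probability,
P(T) = P(T|G1)·P(G1) + P(T|G2)·P(G2) + P(T|G3)·P(G3) + P(T|G4)·P(G4) + P(T|G5)·P(G5)
      = 0.1807·0.155 + 0.1585·0.215 + 0.3717·0.107 + 0.1593·0.468 + 0.3906·0.055
      = 0.0280085 + 0.0340775 + 0.0397719 + 0.0745524 + 0.021483 = 0.1978933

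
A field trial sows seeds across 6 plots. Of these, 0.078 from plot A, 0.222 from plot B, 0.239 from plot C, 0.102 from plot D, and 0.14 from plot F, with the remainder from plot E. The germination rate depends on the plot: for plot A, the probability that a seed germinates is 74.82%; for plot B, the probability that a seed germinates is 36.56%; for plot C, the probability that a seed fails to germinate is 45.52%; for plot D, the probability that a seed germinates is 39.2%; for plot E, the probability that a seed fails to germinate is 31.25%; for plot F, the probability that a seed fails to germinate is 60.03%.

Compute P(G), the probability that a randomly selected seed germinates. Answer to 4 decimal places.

P(G) ≈ 0.5162

P(E) = 1 − (0.078 + 0.222 + 0.239 + 0.102 + 0.14) = 0.219.
P(G|C) = 1 − 0.4552 = 0.5448.
P(G|E) = 1 − 0.3125 = 0.6875.
P(G|F) = 1 − 0.6003 = 0.3997.
P(G) = P(G|A)·P(A) + P(G|B)·P(B) + P(G|C)·P(C) + P(G|D)·P(D) + P(G|E)·P(E) + P(G|F)·P(F)
      = 0.7482·0.078 + 0.3656·0.222 + 0.5448·0.239 + 0.392·0.102 + 0.6875·0.219 + 0.3997·0.14
      = 0.0583596 + 0.0811632 + 0.1302072 + 0.039984 + 0.1505625 + 0.055958 = 0.5162345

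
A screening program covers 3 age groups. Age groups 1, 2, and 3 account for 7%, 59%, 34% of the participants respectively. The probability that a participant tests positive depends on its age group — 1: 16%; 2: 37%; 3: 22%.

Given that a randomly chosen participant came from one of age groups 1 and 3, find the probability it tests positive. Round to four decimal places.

Let S = {1, 3}.
P(S) = 0.07 + 0.34 = 0.41.
P(T ∩ S) = 0.16·0.07 + 0.22·0.34 = 0.0112 + 0.0748 = 0.086.
P(T | S) = 0.086 / 0.41 = 0.209756…

0.2098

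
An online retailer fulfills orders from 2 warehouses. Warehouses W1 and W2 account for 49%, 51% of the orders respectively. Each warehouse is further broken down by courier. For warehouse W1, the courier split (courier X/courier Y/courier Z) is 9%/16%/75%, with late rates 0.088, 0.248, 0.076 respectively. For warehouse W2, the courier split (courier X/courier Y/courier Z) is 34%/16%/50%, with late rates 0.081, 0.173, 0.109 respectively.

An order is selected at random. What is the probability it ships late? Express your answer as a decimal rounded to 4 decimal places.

P(L) ≈ 0.1072

P(L|W1) = 0.09·0.088 + 0.16·0.248 + 0.75·0.076 = 0.00792 + 0.03968 + 0.057 = 0.1046
P(L|W2) = 0.34·0.081 + 0.16·0.173 + 0.5·0.109 = 0.02754 + 0.02768 + 0.0545 = 0.10972
Then overall,
P(L) = 0.49·0.1046 + 0.51·0.10972
      = 0.051254 + 0.0559572 = 0.1072112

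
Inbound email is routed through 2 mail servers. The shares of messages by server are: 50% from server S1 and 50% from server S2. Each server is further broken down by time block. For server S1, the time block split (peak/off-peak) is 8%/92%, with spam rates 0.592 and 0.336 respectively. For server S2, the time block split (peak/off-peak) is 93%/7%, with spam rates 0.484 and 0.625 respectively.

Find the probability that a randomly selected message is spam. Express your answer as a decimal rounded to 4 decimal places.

P(S) ≈ 0.4252

P(S|S1) = 0.08·0.592 + 0.92·0.336 = 0.04736 + 0.30912 = 0.35648
P(S|S2) = 0.93·0.484 + 0.07·0.625 = 0.45012 + 0.04375 = 0.49387
Then overall,
P(S) = 0.5·0.35648 + 0.5·0.49387
      = 0.17824 + 0.246935 = 0.425175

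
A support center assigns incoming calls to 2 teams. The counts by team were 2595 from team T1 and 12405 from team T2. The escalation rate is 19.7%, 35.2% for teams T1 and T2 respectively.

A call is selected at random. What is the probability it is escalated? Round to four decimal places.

Total: 2595 + 12405 = 15000.
P(T1) = 2595/15000 = 0.173. P(T2) = 12405/15000 = 0.827.
By the law of total probability,
P(E) = P(E|T1)·P(T1) + P(E|T2)·P(T2)
      = 0.197·0.173 + 0.352·0.827
      = 0.034081 + 0.291104 = 0.325185

0.3252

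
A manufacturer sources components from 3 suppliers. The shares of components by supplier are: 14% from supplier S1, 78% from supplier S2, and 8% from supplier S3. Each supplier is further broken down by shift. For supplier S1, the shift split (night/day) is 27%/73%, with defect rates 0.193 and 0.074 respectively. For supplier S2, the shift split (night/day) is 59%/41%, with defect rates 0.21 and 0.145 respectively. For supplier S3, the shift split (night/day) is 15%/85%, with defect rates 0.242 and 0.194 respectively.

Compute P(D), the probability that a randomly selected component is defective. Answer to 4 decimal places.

0.1740

P(D|S1) = 0.27·0.193 + 0.73·0.074 = 0.05211 + 0.05402 = 0.10613
P(D|S2) = 0.59·0.21 + 0.41·0.145 = 0.1239 + 0.05945 = 0.18335
P(D|S3) = 0.15·0.242 + 0.85·0.194 = 0.0363 + 0.1649 = 0.2012
Then overall,
P(D) = 0.14·0.10613 + 0.78·0.18335 + 0.08·0.2012
      = 0.0148582 + 0.143013 + 0.016096 = 0.1739672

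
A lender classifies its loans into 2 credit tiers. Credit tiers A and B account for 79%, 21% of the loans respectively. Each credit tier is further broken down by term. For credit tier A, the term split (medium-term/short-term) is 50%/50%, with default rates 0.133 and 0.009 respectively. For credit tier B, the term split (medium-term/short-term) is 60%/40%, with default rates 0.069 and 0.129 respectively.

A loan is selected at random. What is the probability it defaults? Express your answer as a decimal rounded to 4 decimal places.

0.0756

P(D|A) = 0.5·0.133 + 0.5·0.009 = 0.0665 + 0.0045 = 0.071
P(D|B) = 0.6·0.069 + 0.4·0.129 = 0.0414 + 0.0516 = 0.093
Then overall,
P(D) = 0.79·0.071 + 0.21·0.093
      = 0.05609 + 0.01953 = 0.07562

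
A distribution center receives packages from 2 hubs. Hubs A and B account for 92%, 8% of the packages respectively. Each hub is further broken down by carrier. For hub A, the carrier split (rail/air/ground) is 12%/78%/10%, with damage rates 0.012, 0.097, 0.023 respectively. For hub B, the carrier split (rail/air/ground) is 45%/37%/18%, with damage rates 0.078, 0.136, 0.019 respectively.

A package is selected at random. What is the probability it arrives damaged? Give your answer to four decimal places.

P(D) ≈ 0.0802

P(D|A) = 0.12·0.012 + 0.78·0.097 + 0.1·0.023 = 0.00144 + 0.07566 + 0.0023 = 0.0794
P(D|B) = 0.45·0.078 + 0.37·0.136 + 0.18·0.019 = 0.0351 + 0.05032 + 0.00342 = 0.08884
By total probability over the outer partition,
P(D) = 0.92·0.0794 + 0.08·0.08884
      = 0.073048 + 0.0071072 = 0.0801552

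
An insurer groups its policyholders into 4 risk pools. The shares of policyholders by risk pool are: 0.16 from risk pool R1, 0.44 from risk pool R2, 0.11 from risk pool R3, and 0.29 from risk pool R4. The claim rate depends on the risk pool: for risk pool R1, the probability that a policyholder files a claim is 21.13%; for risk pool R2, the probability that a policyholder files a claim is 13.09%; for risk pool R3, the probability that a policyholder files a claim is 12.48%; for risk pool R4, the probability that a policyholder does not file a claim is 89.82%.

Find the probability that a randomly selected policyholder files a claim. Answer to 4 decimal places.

P(C|R4) = 1 − 0.8982 = 0.1018.
By the law of total probability,
P(C) = P(C|R1)·P(R1) + P(C|R2)·P(R2) + P(C|R3)·P(R3) + P(C|R4)·P(R4)
      = 0.2113·0.16 + 0.1309·0.44 + 0.1248·0.11 + 0.1018·0.29
      = 0.033808 + 0.057596 + 0.013728 + 0.029522 = 0.134654

0.1347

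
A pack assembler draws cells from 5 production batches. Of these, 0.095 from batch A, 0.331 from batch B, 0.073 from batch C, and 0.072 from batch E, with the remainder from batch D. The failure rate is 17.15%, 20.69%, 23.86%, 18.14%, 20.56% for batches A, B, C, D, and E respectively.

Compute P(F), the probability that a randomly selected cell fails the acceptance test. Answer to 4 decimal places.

P(D) = 1 − (0.095 + 0.331 + 0.073 + 0.072) = 0.429.
P(F) = P(F|A)·P(A) + P(F|B)·P(B) + P(F|C)·P(C) + P(F|D)·P(D) + P(F|E)·P(E)
      = 0.1715·0.095 + 0.2069·0.331 + 0.2386·0.073 + 0.1814·0.429 + 0.2056·0.072
      = 0.0162925 + 0.0684839 + 0.0174178 + 0.0778206 + 0.0148032 = 0.194818

P(F) ≈ 0.1948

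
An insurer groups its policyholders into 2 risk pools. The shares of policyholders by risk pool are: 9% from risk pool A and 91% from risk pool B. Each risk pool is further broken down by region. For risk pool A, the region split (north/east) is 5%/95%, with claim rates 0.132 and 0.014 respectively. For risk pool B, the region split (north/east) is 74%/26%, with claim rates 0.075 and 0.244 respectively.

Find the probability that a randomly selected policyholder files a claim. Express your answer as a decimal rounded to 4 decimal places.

P(C) ≈ 0.1100

P(C|A) = 0.05·0.132 + 0.95·0.014 = 0.0066 + 0.0133 = 0.0199
P(C|B) = 0.74·0.075 + 0.26·0.244 = 0.0555 + 0.06344 = 0.11894
Then overall,
P(C) = 0.09·0.0199 + 0.91·0.11894
      = 0.001791 + 0.1082354 = 0.1100264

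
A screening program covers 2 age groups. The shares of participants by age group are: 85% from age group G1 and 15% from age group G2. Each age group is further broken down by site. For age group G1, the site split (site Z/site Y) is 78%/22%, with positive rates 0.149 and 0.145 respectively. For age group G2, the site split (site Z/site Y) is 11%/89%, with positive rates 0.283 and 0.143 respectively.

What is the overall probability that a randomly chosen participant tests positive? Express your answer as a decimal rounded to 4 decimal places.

P(T|G1) = 0.78·0.149 + 0.22·0.145 = 0.11622 + 0.0319 = 0.14812
P(T|G2) = 0.11·0.283 + 0.89·0.143 = 0.03113 + 0.12727 = 0.1584
By total probability over the outer partition,
P(T) = 0.85·0.14812 + 0.15·0.1584
      = 0.125902 + 0.02376 = 0.149662

0.1497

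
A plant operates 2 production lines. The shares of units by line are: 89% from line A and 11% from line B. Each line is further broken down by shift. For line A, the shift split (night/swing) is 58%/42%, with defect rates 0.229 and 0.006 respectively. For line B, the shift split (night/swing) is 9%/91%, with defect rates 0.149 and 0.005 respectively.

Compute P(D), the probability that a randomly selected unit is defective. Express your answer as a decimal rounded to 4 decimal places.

P(D|A) = 0.58·0.229 + 0.42·0.006 = 0.13282 + 0.00252 = 0.13534
P(D|B) = 0.09·0.149 + 0.91·0.005 = 0.01341 + 0.00455 = 0.01796
By total probability over the outer partition,
P(D) = 0.89·0.13534 + 0.11·0.01796
      = 0.1204526 + 0.0019756 = 0.1224282

P(D) ≈ 0.1224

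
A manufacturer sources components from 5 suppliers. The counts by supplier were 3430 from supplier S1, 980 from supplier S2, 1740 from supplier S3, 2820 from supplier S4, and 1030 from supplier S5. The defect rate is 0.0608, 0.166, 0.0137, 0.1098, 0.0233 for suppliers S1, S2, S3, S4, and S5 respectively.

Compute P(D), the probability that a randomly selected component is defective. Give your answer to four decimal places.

Total: 3430 + 980 + 1740 + 2820 + 1030 = 10000.
P(S1) = 3430/10000 = 0.343. P(S2) = 980/10000 = 0.098. P(S3) = 1740/10000 = 0.174. P(S4) = 2820/10000 = 0.282. P(S5) = 1030/10000 = 0.103.
P(D) = P(D|S1)·P(S1) + P(D|S2)·P(S2) + P(D|S3)·P(S3) + P(D|S4)·P(S4) + P(D|S5)·P(S5)
      = 0.0608·0.343 + 0.166·0.098 + 0.0137·0.174 + 0.1098·0.282 + 0.0233·0.103
      = 0.0208544 + 0.016268 + 0.0023838 + 0.0309636 + 0.0023999 = 0.0728697

P(D) ≈ 0.0729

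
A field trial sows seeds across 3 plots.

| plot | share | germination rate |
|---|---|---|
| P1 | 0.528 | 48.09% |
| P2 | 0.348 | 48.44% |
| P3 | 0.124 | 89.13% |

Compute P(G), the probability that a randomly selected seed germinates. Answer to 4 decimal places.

0.5330

P(G) = P(G|P1)·P(P1) + P(G|P2)·P(P2) + P(G|P3)·P(P3)
      = 0.4809·0.528 + 0.4844·0.348 + 0.8913·0.124
      = 0.2539152 + 0.1685712 + 0.1105212 = 0.5330076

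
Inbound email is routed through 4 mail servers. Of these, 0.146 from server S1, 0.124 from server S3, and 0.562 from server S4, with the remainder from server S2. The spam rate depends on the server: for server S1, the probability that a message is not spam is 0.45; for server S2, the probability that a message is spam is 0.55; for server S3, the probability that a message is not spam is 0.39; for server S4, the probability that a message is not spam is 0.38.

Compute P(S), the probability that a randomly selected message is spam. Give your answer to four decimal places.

P(S) ≈ 0.5968

P(S2) = 1 − (0.146 + 0.124 + 0.562) = 0.168.
P(S|S1) = 1 − 0.45 = 0.55.
P(S|S3) = 1 − 0.39 = 0.61.
P(S|S4) = 1 − 0.38 = 0.62.
By the law of total probability,
P(S) = P(S|S1)·P(S1) + P(S|S2)·P(S2) + P(S|S3)·P(S3) + P(S|S4)·P(S4)
      = 0.55·0.146 + 0.55·0.168 + 0.61·0.124 + 0.62·0.562
      = 0.0803 + 0.0924 + 0.07564 + 0.34844 = 0.59678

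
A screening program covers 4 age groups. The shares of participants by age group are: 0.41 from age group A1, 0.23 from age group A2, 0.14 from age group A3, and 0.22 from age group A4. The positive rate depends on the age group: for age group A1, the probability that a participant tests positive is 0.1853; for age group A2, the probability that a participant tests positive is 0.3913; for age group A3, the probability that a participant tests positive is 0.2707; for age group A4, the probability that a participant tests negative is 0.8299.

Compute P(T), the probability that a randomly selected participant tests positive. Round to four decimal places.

P(T) ≈ 0.2413

P(T|A4) = 1 − 0.8299 = 0.1701.
P(T) = P(T|A1)·P(A1) + P(T|A2)·P(A2) + P(T|A3)·P(A3) + P(T|A4)·P(A4)
      = 0.1853·0.41 + 0.3913·0.23 + 0.2707·0.14 + 0.1701·0.22
      = 0.075973 + 0.089999 + 0.037898 + 0.037422 = 0.241292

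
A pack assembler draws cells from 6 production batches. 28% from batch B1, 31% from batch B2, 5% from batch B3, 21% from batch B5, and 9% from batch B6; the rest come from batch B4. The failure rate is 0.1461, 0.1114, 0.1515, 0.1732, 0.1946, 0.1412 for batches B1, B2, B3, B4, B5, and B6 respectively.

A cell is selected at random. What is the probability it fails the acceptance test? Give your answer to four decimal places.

0.1470

P(B4) = 1 − (0.28 + 0.31 + 0.05 + 0.21 + 0.09) = 0.06.
P(F) = P(F|B1)·P(B1) + P(F|B2)·P(B2) + P(F|B3)·P(B3) + P(F|B4)·P(B4) + P(F|B5)·P(B5) + P(F|B6)·P(B6)
      = 0.1461·0.28 + 0.1114·0.31 + 0.1515·0.05 + 0.1732·0.06 + 0.1946·0.21 + 0.1412·0.09
      = 0.040908 + 0.034534 + 0.007575 + 0.010392 + 0.040866 + 0.012708 = 0.146983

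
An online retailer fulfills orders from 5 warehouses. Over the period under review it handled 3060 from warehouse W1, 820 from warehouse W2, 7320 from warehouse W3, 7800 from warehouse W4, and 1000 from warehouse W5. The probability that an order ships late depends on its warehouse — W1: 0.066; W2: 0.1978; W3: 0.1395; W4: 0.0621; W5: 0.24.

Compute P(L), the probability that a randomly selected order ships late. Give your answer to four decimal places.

Total: 3060 + 820 + 7320 + 7800 + 1000 = 20000.
P(W1) = 3060/20000 = 0.153. P(W2) = 820/20000 = 0.041. P(W3) = 7320/20000 = 0.366. P(W4) = 7800/20000 = 0.39. P(W5) = 1000/20000 = 0.05.
P(L) = P(L|W1)·P(W1) + P(L|W2)·P(W2) + P(L|W3)·P(W3) + P(L|W4)·P(W4) + P(L|W5)·P(W5)
      = 0.066·0.153 + 0.1978·0.041 + 0.1395·0.366 + 0.0621·0.39 + 0.24·0.05
      = 0.010098 + 0.0081098 + 0.051057 + 0.024219 + 0.012 = 0.1054838

P(L) ≈ 0.1055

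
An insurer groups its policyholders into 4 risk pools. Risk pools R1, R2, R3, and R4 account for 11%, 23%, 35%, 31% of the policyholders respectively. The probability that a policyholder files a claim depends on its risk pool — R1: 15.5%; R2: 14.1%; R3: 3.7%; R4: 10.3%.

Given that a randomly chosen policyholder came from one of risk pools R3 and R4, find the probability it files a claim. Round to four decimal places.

0.0680

Let S = {R3, R4}.
P(S) = 0.35 + 0.31 = 0.66.
P(C ∩ S) = 0.037·0.35 + 0.103·0.31 = 0.01295 + 0.03193 = 0.04488.
P(C | S) = 0.04488 / 0.66 = 0.068000…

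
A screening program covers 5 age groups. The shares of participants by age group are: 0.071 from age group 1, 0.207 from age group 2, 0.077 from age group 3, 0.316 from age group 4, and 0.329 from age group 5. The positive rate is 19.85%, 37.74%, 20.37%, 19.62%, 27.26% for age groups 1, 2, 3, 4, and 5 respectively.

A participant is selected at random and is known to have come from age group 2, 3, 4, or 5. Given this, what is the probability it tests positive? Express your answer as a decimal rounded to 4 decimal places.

0.2643

Let S = {2, 3, 4, 5}.
P(S) = 0.207 + 0.077 + 0.316 + 0.329 = 0.929.
P(T ∩ S) = 0.3774·0.207 + 0.2037·0.077 + 0.1962·0.316 + 0.2726·0.329 = 0.0781218 + 0.0156849 + 0.0619992 + 0.0896854 = 0.2454913.
P(T | S) = 0.2454913 / 0.929 = 0.264253…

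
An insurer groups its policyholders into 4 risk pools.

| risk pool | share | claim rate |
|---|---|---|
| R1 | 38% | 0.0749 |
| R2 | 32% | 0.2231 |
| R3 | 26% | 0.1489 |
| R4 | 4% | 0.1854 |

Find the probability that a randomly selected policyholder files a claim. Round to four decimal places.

By the law of total probability,
P(C) = P(C|R1)·P(R1) + P(C|R2)·P(R2) + P(C|R3)·P(R3) + P(C|R4)·P(R4)
      = 0.0749·0.38 + 0.2231·0.32 + 0.1489·0.26 + 0.1854·0.04
      = 0.028462 + 0.071392 + 0.038714 + 0.007416 = 0.145984

P(C) ≈ 0.1460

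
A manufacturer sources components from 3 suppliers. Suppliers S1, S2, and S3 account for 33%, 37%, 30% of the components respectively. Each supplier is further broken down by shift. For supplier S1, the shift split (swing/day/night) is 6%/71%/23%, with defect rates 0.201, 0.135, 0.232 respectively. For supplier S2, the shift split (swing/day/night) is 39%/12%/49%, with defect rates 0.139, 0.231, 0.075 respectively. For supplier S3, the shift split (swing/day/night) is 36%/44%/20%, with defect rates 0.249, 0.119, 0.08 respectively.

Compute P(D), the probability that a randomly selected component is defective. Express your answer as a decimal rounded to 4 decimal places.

P(D) ≈ 0.1445

P(D|S1) = 0.06·0.201 + 0.71·0.135 + 0.23·0.232 = 0.01206 + 0.09585 + 0.05336 = 0.16127
P(D|S2) = 0.39·0.139 + 0.12·0.231 + 0.49·0.075 = 0.05421 + 0.02772 + 0.03675 = 0.11868
P(D|S3) = 0.36·0.249 + 0.44·0.119 + 0.2·0.08 = 0.08964 + 0.05236 + 0.016 = 0.158
By total probability over the outer partition,
P(D) = 0.33·0.16127 + 0.37·0.11868 + 0.3·0.158
      = 0.0532191 + 0.0439116 + 0.0474 = 0.1445307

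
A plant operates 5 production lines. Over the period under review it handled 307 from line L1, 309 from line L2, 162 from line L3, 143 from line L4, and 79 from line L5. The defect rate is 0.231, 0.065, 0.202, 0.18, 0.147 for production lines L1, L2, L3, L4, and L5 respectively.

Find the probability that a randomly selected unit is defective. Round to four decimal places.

Total: 307 + 309 + 162 + 143 + 79 = 1000.
P(L1) = 307/1000 = 0.307. P(L2) = 309/1000 = 0.309. P(L3) = 162/1000 = 0.162. P(L4) = 143/1000 = 0.143. P(L5) = 79/1000 = 0.079.
P(D) = P(D|L1)·P(L1) + P(D|L2)·P(L2) + P(D|L3)·P(L3) + P(D|L4)·P(L4) + P(D|L5)·P(L5)
      = 0.231·0.307 + 0.065·0.309 + 0.202·0.162 + 0.18·0.143 + 0.147·0.079
      = 0.070917 + 0.020085 + 0.032724 + 0.02574 + 0.011613 = 0.161079

P(D) ≈ 0.1611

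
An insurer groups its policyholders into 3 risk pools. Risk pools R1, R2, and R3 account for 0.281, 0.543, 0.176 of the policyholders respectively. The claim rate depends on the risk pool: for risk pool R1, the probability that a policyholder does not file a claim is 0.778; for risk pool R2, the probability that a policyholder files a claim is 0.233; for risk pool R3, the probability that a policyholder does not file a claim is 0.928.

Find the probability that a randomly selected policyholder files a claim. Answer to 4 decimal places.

0.2016

P(C|R1) = 1 − 0.778 = 0.222.
P(C|R3) = 1 − 0.928 = 0.072.
Summing over the partition,
P(C) = P(C|R1)·P(R1) + P(C|R2)·P(R2) + P(C|R3)·P(R3)
      = 0.222·0.281 + 0.233·0.543 + 0.072·0.176
      = 0.062382 + 0.126519 + 0.012672 = 0.201573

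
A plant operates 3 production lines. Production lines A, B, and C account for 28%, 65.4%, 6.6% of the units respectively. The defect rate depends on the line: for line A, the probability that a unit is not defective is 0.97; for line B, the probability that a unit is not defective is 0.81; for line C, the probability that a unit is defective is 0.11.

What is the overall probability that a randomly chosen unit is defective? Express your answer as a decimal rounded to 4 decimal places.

P(D|A) = 1 − 0.97 = 0.03.
P(D|B) = 1 − 0.81 = 0.19.
P(D) = P(D|A)·P(A) + P(D|B)·P(B) + P(D|C)·P(C)
      = 0.03·0.28 + 0.19·0.654 + 0.11·0.066
      = 0.0084 + 0.12426 + 0.00726 = 0.13992

0.1399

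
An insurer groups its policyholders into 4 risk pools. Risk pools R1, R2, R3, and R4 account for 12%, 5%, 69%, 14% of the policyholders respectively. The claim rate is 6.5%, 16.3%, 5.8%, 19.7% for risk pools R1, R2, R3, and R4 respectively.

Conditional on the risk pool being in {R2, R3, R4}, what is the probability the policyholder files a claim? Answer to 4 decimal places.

P(C|S) ≈ 0.0861

Let S = {R2, R3, R4}.
P(S) = 0.05 + 0.69 + 0.14 = 0.88.
P(C ∩ S) = 0.163·0.05 + 0.058·0.69 + 0.197·0.14 = 0.00815 + 0.04002 + 0.02758 = 0.07575.
P(C | S) = 0.07575 / 0.88 = 0.086080…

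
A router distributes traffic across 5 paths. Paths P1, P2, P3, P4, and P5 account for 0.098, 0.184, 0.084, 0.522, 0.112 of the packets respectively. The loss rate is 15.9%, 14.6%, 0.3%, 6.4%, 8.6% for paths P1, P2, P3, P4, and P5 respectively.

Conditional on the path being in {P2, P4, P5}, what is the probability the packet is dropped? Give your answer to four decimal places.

P(L|S) ≈ 0.0855

Let S = {P2, P4, P5}.
P(S) = 0.184 + 0.522 + 0.112 = 0.818.
P(L ∩ S) = 0.146·0.184 + 0.064·0.522 + 0.086·0.112 = 0.026864 + 0.033408 + 0.009632 = 0.069904.
P(L | S) = 0.069904 / 0.818 = 0.085457…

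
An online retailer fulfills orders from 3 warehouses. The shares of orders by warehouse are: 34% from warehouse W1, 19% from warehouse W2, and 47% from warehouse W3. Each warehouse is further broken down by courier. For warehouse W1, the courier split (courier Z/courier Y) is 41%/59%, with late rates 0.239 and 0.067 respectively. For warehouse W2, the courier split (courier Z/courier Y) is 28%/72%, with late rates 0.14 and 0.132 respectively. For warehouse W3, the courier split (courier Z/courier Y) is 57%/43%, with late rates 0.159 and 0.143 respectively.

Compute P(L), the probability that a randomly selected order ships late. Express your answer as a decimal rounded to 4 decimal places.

P(L|W1) = 0.41·0.239 + 0.59·0.067 = 0.09799 + 0.03953 = 0.13752
P(L|W2) = 0.28·0.14 + 0.72·0.132 = 0.0392 + 0.09504 = 0.13424
P(L|W3) = 0.57·0.159 + 0.43·0.143 = 0.09063 + 0.06149 = 0.15212
By total probability over the outer partition,
P(L) = 0.34·0.13752 + 0.19·0.13424 + 0.47·0.15212
      = 0.0467568 + 0.0255056 + 0.0714964 = 0.1437588

P(L) ≈ 0.1438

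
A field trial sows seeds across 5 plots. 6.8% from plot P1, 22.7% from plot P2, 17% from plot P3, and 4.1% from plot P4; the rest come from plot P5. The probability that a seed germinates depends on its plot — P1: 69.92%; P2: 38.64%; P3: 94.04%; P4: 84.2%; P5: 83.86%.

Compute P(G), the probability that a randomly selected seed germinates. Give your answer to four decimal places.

P(G) ≈ 0.7439

P(P5) = 1 − (0.068 + 0.227 + 0.17 + 0.041) = 0.494.
Using total probability over the partition,
P(G) = P(G|P1)·P(P1) + P(G|P2)·P(P2) + P(G|P3)·P(P3) + P(G|P4)·P(P4) + P(G|P5)·P(P5)
      = 0.6992·0.068 + 0.3864·0.227 + 0.9404·0.17 + 0.842·0.041 + 0.8386·0.494
      = 0.0475456 + 0.0877128 + 0.159868 + 0.034522 + 0.4142684 = 0.7439168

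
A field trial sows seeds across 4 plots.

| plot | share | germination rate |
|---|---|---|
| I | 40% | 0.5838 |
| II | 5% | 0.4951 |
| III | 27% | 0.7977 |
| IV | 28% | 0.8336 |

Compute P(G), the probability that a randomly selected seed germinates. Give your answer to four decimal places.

Using total probability over the partition,
P(G) = P(G|I)·P(I) + P(G|II)·P(II) + P(G|III)·P(III) + P(G|IV)·P(IV)
      = 0.5838·0.4 + 0.4951·0.05 + 0.7977·0.27 + 0.8336·0.28
      = 0.23352 + 0.024755 + 0.215379 + 0.233408 = 0.707062

0.7071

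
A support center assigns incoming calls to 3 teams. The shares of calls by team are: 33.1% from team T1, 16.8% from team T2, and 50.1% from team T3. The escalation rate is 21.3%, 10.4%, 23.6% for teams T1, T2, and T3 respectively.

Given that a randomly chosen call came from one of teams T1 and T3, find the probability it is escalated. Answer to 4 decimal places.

Let S = {T1, T3}.
P(S) = 0.331 + 0.501 = 0.832.
P(E ∩ S) = 0.213·0.331 + 0.236·0.501 = 0.070503 + 0.118236 = 0.188739.
P(E | S) = 0.188739 / 0.832 = 0.226850…

0.2268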